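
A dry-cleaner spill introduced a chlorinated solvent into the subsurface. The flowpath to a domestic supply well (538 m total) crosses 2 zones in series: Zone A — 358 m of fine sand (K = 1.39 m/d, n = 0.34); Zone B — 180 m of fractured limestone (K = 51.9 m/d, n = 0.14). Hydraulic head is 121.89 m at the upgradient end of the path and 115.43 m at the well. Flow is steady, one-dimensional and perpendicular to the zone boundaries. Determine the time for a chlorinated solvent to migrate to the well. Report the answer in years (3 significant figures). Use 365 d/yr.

Total head drop ΔH = 121.89 − 115.43 = 6.46 m
Continuity: the same q passes through each zone, so ΔH = q·Σ(L_j/K_j) — the zones act as resistances in series.
Σ(L/K) = 358/1.39 + 180/51.9 = 257.6 + 3.468 = 261.0 d
q = ΔH / Σ(L/K) = 6.46 / 261.0 = 0.02475 m/d (same in every zone)
Zone A: v = q/n = 0.02475/0.34 = 0.07279 m/d → t_A = 358/0.07279 = 4918 d
Zone B: v = q/n = 0.02475/0.14 = 0.1768 m/d → t_B = 180/0.1768 = 1018 d
Total t = 4918 + 1018 = 5936 d
   = 5936 / 365 = 16.3 yr

16.3 years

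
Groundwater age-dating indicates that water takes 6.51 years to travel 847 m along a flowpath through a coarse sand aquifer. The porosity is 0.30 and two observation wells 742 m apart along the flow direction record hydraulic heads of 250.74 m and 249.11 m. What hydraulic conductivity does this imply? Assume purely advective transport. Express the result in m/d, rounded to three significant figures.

Hydraulic gradient i = (250.74 − 249.11) / 742 = 1.63 / 742 = 0.002197
t = 6.51 years = 2376 d
v = L / t = 847 / 2376 = 0.3565 m/d
K = v · n / i = 0.3565 × 0.30 / 0.002197 = 48.7 m/d

48.7 m/d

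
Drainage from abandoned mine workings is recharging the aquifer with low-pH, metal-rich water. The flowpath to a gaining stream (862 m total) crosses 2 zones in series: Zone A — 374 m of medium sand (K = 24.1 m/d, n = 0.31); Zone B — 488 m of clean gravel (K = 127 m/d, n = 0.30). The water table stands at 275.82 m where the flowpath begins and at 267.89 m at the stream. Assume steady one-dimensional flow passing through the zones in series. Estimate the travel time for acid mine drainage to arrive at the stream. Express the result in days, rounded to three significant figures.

Total head drop ΔH = 275.82 − 267.89 = 7.93 m
Steady 1-D flow in series ⇒ the Darcy flux q is identical in every zone and the zone head losses add (resistances L/K in series).
Σ(L/K) = 374/24.1 + 488/127 = 15.52 + 3.843 = 19.36 d
q = ΔH / Σ(L/K) = 7.93 / 19.36 = 0.4096 m/d (same in every zone)
Zone A: v = q/n = 0.4096/0.31 = 1.321 m/d → t_A = 374/1.321 = 283.1 d
Zone B: v = q/n = 0.4096/0.30 = 1.365 m/d → t_B = 488/1.365 = 357.4 d
Total t = 283.1 + 357.4 = 640.5 d

641 days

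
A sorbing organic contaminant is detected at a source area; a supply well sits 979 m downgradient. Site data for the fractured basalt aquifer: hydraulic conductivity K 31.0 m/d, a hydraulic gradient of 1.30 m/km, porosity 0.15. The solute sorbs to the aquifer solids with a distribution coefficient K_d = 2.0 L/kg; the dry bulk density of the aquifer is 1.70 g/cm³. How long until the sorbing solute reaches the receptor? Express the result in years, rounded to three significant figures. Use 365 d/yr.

Specific discharge q = 31.0 × 0.0013 = 0.04030 m/d
v_s = q/n_e = 0.04030/0.15 = 0.2687 m/d
Retardation R = 1 + ρ_b·K_d/n = 1 + 1.70×2.0/0.15 = 23.67
Contaminant velocity v_c = v/R = 0.2687/23.67 = 0.01135 m/d
t = L/v_c = 979/0.01135 = 86240 d
   = 86240/365 = 236 yr

236 years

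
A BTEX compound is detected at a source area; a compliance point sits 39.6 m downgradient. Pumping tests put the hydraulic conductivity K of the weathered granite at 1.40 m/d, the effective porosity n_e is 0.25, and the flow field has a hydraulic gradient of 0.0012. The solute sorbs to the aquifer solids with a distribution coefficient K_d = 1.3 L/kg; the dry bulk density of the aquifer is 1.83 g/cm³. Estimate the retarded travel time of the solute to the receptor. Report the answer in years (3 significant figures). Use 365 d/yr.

170 years

Darcy flux q = K·i = 1.40 × 0.0012 = 0.001680 m/d
v_s = q/n_e = 0.001680/0.25 = 0.006720 m/d
Retardation R = 1 + ρ_b·K_d/n = 1 + 1.83×1.3/0.25 = 10.52
Contaminant velocity v_c = v/R = 0.006720/10.52 = 6.390e-4 m/d
t = L/v_c = 39.6/6.390e-4 = 61970 d
   = 61970/365 = 170 yr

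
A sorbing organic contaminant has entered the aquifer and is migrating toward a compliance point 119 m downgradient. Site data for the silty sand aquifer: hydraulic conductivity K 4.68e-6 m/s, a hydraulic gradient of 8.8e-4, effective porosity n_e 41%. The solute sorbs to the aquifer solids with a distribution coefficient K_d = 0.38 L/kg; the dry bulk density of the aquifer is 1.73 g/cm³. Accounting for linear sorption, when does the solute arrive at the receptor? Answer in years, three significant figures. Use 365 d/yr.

978 years

K = 4.68e-6 m/s × 86400 s/d = 0.4044 m/d
Darcy flux q = K·i = 0.4044 × 8.8e-4 = 3.558e-4 m/d
Average linear velocity = 3.558e-4 / 0.41 = 8.679e-4 m/d
Retardation R = 1 + ρ_b·K_d/n = 1 + 1.73×0.38/0.41 = 2.603
Contaminant velocity v_c = v/R = 8.679e-4/2.603 = 3.334e-4 m/d
t = L/v_c = 119/3.334e-4 = 357000 d
   = 357000/365 = 978 yr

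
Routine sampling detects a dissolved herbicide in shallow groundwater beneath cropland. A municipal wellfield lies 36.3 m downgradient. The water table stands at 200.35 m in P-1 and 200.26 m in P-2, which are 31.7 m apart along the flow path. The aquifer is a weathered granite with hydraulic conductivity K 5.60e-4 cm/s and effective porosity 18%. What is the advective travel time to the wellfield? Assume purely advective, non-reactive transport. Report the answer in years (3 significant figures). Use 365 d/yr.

13.0 years

Hydraulic gradient i = (200.35 − 200.26) / 31.7 = 0.09 / 31.7 = 0.002839
K = 5.60e-4 cm/s × 864 = 0.4838 m/d
Darcy flux q = K·i = 0.4838 × 0.002839 = 0.001374 m/d
v_s = q/n_e = 0.001374/0.18 = 0.007632 m/d
t = L / v = 36.3 / 0.007632 = 4757 d
   = 4757 / 365 = 13.0 yr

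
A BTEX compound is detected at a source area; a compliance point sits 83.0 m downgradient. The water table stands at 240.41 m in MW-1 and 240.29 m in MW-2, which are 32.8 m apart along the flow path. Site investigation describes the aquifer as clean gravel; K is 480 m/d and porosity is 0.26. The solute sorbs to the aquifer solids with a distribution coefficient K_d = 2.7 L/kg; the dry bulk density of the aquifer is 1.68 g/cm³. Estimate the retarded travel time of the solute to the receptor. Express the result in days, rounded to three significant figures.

227 days

Hydraulic gradient i = (240.41 − 240.29) / 32.8 = 0.12 / 32.8 = 0.003659
Darcy flux q = K·i = 480 × 0.003659 = 1.756 m/d
v = Ki/n = 480·0.003659/0.26 = 6.754 m/d
Retardation R = 1 + ρ_b·K_d/n = 1 + 1.68×2.7/0.26 = 18.45
Contaminant velocity v_c = v/R = 6.754/18.45 = 0.3662 m/d
t = L/v_c = 83.0/0.3662 = 226.7 d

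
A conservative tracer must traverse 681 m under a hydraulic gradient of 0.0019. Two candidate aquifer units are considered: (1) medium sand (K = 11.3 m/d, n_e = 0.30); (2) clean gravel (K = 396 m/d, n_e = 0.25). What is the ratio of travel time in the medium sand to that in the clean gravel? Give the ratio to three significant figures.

Unit 1 (medium sand): v = 11.3×0.0019/0.30 = 0.07157 m/d, t = 681/0.07157 = 9516 d
Unit 2 (clean gravel): v = 396×0.0019/0.25 = 3.010 m/d, t = 681/3.010 = 226.3 d
t(medium sand) / t(clean gravel) = 9516/226.3 = 42.1

42.1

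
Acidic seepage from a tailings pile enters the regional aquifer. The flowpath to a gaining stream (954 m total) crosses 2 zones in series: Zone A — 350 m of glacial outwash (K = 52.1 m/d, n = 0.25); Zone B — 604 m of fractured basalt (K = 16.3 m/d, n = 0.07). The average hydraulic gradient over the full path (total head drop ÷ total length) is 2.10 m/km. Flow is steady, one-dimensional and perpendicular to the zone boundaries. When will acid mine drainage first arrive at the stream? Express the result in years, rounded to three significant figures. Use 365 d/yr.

7.77 years

Continuity: the same q passes through each zone, so ΔH = q·Σ(L_j/K_j) — the zones act as resistances in series.
Σ(L/K) = 350/52.1 + 604/16.3 = 6.718 + 37.06 = 43.77 d
K_eq = L_total / Σ(L/K) = 954 / 43.77 = 21.79 m/d
q = K_eq · i = 21.79 × 0.0021 = 0.04577 m/d (same in every zone)
Zone A: v = q/n = 0.04577/0.25 = 0.1831 m/d → t_A = 350/0.1831 = 1912 d
Zone B: v = q/n = 0.04577/0.07 = 0.6538 m/d → t_B = 604/0.6538 = 923.8 d
Total t = 1912 + 923.8 = 2836 d
   = 2836 / 365 = 7.77 yr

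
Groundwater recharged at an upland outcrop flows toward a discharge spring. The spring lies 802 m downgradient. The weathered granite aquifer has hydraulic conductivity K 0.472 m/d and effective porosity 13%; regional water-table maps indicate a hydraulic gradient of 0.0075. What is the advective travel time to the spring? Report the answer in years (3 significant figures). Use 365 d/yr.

Darcy flux q = K·i = 0.472 × 0.0075 = 0.003540 m/d
v = Ki/n = 0.472·0.0075/0.13 = 0.02723 m/d
t = L / v = 802 / 0.02723 = 29450 d
   = 29450 / 365 = 80.7 yr

80.7 years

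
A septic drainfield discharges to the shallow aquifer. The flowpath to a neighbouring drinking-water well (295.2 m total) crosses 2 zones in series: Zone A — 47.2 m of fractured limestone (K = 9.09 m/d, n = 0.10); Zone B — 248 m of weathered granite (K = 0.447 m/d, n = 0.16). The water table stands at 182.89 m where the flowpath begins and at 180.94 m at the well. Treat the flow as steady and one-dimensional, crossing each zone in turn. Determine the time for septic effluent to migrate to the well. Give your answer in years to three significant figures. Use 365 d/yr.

34.9 years

Total head drop ΔH = 182.89 − 180.94 = 1.95 m
Steady 1-D flow in series ⇒ the Darcy flux q is identical in every zone and the zone head losses add (resistances L/K in series).
Σ(L/K) = 47.2/9.09 + 248/0.447 = 5.193 + 554.8 = 560.0 d
q = ΔH / Σ(L/K) = 1.95 / 560.0 = 0.003482 m/d (same in every zone)
Zone A: v = q/n = 0.003482/0.10 = 0.03482 m/d → t_A = 47.2/0.03482 = 1355 d
Zone B: v = q/n = 0.003482/0.16 = 0.02176 m/d → t_B = 248/0.02176 = 11400 d
Total t = 1355 + 11400 = 12750 d
   = 12750 / 365 = 34.9 yr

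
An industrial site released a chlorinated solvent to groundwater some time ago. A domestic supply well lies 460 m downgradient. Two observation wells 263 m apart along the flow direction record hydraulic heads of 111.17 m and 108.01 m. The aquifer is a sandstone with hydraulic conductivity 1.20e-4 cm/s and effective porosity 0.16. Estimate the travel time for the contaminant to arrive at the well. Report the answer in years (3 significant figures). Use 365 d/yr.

Hydraulic gradient i = (111.17 − 108.01) / 263 = 3.16 / 263 = 0.01202
K = 1.20e-4 cm/s × 864 = 0.1037 m/d
Specific discharge q = 0.1037 × 0.01202 = 0.001246 m/d
Seepage velocity v = q / n = 0.001246 / 0.16 = 0.007786 m/d
t = L / v = 460 / 0.007786 = 59080 d
   = 59080 / 365 = 162 yr

162 years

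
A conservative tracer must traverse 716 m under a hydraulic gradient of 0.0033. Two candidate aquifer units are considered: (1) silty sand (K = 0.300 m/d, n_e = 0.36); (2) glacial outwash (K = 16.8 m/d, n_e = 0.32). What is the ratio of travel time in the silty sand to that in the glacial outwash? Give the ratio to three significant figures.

Unit 1 (silty sand): v = 0.300×0.0033/0.36 = 0.002750 m/d, t = 716/0.002750 = 260400 d
Unit 2 (glacial outwash): v = 16.8×0.0033/0.32 = 0.1733 m/d, t = 716/0.1733 = 4133 d
t(silty sand) / t(glacial outwash) = 260400/4133 = 63.0

63.0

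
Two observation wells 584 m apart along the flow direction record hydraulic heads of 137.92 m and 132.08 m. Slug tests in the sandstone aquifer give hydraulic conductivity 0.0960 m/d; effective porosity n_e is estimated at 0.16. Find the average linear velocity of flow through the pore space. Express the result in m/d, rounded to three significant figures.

Hydraulic gradient i = (137.92 − 132.08) / 584 = 5.84 / 584 = 0.01000
Darcy flux q = K·i = 0.0960 × 0.01000 = 9.600e-4 m/d
Average linear velocity = 9.600e-4 / 0.16 = 0.006000 m/d

0.00600 m/d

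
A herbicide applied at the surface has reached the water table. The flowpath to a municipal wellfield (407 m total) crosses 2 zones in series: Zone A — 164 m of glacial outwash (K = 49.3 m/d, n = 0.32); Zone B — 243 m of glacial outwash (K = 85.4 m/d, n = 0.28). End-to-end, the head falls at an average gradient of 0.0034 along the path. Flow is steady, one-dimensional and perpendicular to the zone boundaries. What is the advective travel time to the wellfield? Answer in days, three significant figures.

538 days

Steady 1-D flow in series ⇒ the Darcy flux q is identical in every zone and the zone head losses add (resistances L/K in series).
Σ(L/K) = 164/49.3 + 243/85.4 = 3.327 + 2.845 = 6.172 d
K_eq = L_total / Σ(L/K) = 407 / 6.172 = 65.94 m/d
q = K_eq · i = 65.94 × 0.0034 = 0.2242 m/d (same in every zone)
Zone A: v = q/n = 0.2242/0.32 = 0.7006 m/d → t_A = 164/0.7006 = 234.1 d
Zone B: v = q/n = 0.2242/0.28 = 0.8007 m/d → t_B = 243/0.8007 = 303.5 d
Total t = 234.1 + 303.5 = 537.5 d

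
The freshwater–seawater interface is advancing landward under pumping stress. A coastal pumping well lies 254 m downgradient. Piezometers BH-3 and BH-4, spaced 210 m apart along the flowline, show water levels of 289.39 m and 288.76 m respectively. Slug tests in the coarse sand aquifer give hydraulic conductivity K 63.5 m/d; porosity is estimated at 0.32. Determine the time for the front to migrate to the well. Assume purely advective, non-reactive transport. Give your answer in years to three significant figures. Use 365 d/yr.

Hydraulic gradient i = (289.39 − 288.76) / 210 = 0.63 / 210 = 0.003000
q = Ki = 63.5 × 0.003000 = 0.1905 m/d
Average linear velocity = 0.1905 / 0.32 = 0.5953 m/d
t = L / v = 254 / 0.5953 = 426.7 d
   = 426.7 / 365 = 1.17 yr

1.17 years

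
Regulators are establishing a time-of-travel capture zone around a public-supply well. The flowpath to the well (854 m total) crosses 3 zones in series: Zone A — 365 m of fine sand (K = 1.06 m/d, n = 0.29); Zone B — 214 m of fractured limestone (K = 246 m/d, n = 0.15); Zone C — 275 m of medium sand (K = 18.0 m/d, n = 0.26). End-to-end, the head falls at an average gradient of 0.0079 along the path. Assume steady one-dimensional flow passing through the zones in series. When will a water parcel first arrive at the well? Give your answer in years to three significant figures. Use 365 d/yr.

30.7 years

For zones in series the flux q is common to all zones; the equivalent conductivity is the harmonic (thickness-weighted) mean, K_eq = L_total / Σ(L_j/K_j).
Σ(L/K) = 365/1.06 + 214/246 + 275/18.0 = 344.3 + 0.8699 + 15.28 = 360.5 d
K_eq = L_total / Σ(L/K) = 854 / 360.5 = 2.369 m/d
q = K_eq · i = 2.369 × 0.0079 = 0.01872 m/d (same in every zone)
Zone A: v = q/n = 0.01872/0.29 = 0.06454 m/d → t_A = 365/0.06454 = 5656 d
Zone B: v = q/n = 0.01872/0.15 = 0.1248 m/d → t_B = 214/0.1248 = 1715 d
Zone C: v = q/n = 0.01872/0.26 = 0.07198 m/d → t_C = 275/0.07198 = 3820 d
Total t = 5656 + 1715 + 3820 = 11190 d
   = 11190 / 365 = 30.7 yr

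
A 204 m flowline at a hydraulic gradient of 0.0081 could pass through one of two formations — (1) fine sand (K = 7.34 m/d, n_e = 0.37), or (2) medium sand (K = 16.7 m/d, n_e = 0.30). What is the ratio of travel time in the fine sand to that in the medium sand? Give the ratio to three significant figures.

2.81

Unit 1 (fine sand): v = 7.34×0.0081/0.37 = 0.1607 m/d, t = 204/0.1607 = 1270 d
Unit 2 (medium sand): v = 16.7×0.0081/0.30 = 0.4509 m/d, t = 204/0.4509 = 452.4 d
t(fine sand) / t(medium sand) = 1270/452.4 = 2.81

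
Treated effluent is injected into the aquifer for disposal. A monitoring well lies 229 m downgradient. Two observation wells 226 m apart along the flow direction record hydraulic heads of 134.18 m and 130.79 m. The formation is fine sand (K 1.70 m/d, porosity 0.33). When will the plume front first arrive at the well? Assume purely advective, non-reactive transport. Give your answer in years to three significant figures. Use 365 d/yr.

Hydraulic gradient i = (134.18 − 130.79) / 226 = 3.39 / 226 = 0.01500
Darcy flux q = K·i = 1.70 × 0.01500 = 0.02550 m/d
Average linear velocity = 0.02550 / 0.33 = 0.07727 m/d
t = L / v = 229 / 0.07727 = 2964 d
   = 2964 / 365 = 8.12 yr

8.12 years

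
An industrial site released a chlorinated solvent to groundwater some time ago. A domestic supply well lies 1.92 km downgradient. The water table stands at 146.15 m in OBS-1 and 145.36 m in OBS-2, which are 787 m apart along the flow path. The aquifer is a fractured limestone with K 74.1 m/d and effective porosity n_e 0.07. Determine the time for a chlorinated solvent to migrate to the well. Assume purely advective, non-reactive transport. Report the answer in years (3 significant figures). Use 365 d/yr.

Hydraulic gradient i = (146.15 − 145.36) / 787 = 0.79 / 787 = 0.001004
Specific discharge q = 74.1 × 0.001004 = 0.07438 m/d
v = Ki/n = 74.1·0.001004/0.07 = 1.063 m/d
L = 1.92 km = 1920 m
t = L / v = 1920 / 1.063 = 1807 d
   = 1807 / 365 = 4.95 yr

4.95 years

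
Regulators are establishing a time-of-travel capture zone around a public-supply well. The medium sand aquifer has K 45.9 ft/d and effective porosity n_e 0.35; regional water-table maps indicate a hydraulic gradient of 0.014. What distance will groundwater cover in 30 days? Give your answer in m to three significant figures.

16.8 m

K = 45.9 ft/d × 0.3048 = 13.99 m/d
Darcy flux q = K·i = 13.99 × 0.014 = 0.1959 m/d
Average linear velocity = 0.1959 / 0.35 = 0.5596 m/d
L = v × T = 0.5596 × 30 = 16.79 m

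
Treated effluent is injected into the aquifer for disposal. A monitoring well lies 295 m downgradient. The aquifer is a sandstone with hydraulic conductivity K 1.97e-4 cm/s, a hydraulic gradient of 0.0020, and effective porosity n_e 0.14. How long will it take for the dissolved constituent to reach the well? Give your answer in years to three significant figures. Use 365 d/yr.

332 years

K = 1.97e-4 cm/s × 864 = 0.1702 m/d
Darcy flux q = K·i = 0.1702 × 0.0020 = 3.404e-4 m/d
Seepage velocity v = q / n = 3.404e-4 / 0.14 = 0.002432 m/d
t = L / v = 295 / 0.002432 = 121300 d
   = 121300 / 365 = 332 yr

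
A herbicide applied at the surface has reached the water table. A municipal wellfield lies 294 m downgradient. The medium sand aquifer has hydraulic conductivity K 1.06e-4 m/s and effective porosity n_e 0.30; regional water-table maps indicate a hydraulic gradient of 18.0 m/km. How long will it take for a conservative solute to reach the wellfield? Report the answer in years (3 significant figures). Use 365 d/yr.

K = 1.06e-4 m/s × 86400 s/d = 9.158 m/d
Specific discharge q = 9.158 × 0.018 = 0.1649 m/d
v = Ki/n = 9.158·0.018/0.30 = 0.5495 m/d
t = L / v = 294 / 0.5495 = 535.0 d
   = 535.0 / 365 = 1.47 yr

1.47 years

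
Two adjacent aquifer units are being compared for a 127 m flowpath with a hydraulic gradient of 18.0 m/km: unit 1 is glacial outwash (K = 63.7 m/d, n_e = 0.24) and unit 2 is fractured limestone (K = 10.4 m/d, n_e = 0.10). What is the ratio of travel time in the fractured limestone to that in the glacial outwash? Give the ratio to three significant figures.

Unit 1 (glacial outwash): v = 63.7×0.018/0.24 = 4.778 m/d, t = 127/4.778 = 26.58 d
Unit 2 (fractured limestone): v = 10.4×0.018/0.10 = 1.872 m/d, t = 127/1.872 = 67.84 d
t(fractured limestone) / t(glacial outwash) = 67.84/26.58 = 2.55

2.55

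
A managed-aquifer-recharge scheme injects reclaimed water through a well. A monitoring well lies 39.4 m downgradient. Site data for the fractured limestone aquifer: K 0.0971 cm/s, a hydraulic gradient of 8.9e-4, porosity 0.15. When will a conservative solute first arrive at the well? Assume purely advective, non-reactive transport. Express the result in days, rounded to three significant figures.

K = 0.0971 cm/s × 864 = 83.89 m/d
q = Ki = 83.89 × 8.9e-4 = 0.07467 m/d
v = Ki/n = 83.89·8.9e-4/0.15 = 0.4978 m/d
t = L / v = 39.4 / 0.4978 = 79.15 d

79.2 days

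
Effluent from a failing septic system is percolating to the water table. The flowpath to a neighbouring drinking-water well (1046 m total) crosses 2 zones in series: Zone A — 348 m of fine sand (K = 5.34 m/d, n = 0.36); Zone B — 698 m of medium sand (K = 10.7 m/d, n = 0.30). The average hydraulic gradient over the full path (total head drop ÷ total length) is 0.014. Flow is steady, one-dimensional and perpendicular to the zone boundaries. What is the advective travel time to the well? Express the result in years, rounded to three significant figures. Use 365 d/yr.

Steady 1-D flow in series ⇒ the Darcy flux q is identical in every zone and the zone head losses add (resistances L/K in series).
Σ(L/K) = 348/5.34 + 698/10.7 = 65.17 + 65.23 = 130.4 d
K_eq = L_total / Σ(L/K) = 1046 / 130.4 = 8.021 m/d
q = K_eq · i = 8.021 × 0.014 = 0.1123 m/d (same in every zone)
Zone A: v = q/n = 0.1123/0.36 = 0.3119 m/d → t_A = 348/0.3119 = 1116 d
Zone B: v = q/n = 0.1123/0.30 = 0.3743 m/d → t_B = 698/0.3743 = 1865 d
Total t = 1116 + 1865 = 2980 d
   = 2980 / 365 = 8.17 yr

8.17 years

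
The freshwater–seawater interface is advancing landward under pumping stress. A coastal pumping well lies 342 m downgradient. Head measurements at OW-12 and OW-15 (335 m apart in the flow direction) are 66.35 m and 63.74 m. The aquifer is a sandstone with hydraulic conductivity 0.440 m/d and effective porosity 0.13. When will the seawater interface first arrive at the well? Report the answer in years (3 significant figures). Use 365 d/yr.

35.5 years

Hydraulic gradient i = (66.35 − 63.74) / 335 = 2.61 / 335 = 0.007791
q = Ki = 0.440 × 0.007791 = 0.003428 m/d
v = Ki/n = 0.440·0.007791/0.13 = 0.02637 m/d
t = L / v = 342 / 0.02637 = 12970 d
   = 12970 / 365 = 35.5 yr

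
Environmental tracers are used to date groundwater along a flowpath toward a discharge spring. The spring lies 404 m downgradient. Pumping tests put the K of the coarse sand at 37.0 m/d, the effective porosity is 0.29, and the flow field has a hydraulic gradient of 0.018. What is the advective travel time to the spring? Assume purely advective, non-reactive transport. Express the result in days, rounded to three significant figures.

Darcy flux q = K·i = 37.0 × 0.018 = 0.6660 m/d
v = Ki/n = 37.0·0.018/0.29 = 2.297 m/d
t = L / v = 404 / 2.297 = 175.9 d

176 days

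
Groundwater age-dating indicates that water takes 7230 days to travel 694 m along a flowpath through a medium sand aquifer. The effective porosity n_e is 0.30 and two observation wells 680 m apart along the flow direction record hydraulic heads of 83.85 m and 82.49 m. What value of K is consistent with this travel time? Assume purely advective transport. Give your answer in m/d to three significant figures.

Hydraulic gradient i = (83.85 − 82.49) / 680 = 1.36 / 680 = 0.002000
v = L / t = 694 / 7230 = 0.09599 m/d
K = v · n / i = 0.09599 × 0.30 / 0.002000 = 14.4 m/d

14.4 m/d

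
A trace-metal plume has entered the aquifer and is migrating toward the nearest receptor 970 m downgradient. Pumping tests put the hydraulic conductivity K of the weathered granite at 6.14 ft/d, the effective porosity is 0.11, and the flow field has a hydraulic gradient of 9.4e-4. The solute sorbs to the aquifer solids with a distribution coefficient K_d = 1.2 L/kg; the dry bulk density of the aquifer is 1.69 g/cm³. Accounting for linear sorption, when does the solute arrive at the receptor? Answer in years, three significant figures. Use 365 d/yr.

K = 6.14 ft/d × 0.3048 = 1.871 m/d
q = Ki = 1.871 × 9.4e-4 = 0.001759 m/d
v_s = q/n_e = 0.001759/0.11 = 0.01599 m/d
Retardation R = 1 + ρ_b·K_d/n = 1 + 1.69×1.2/0.11 = 19.44
Contaminant velocity v_c = v/R = 0.01599/19.44 = 8.228e-4 m/d
t = L/v_c = 970/8.228e-4 = 1.179e6 d
   = 1.179e6/365 = 3230 yr

3230 years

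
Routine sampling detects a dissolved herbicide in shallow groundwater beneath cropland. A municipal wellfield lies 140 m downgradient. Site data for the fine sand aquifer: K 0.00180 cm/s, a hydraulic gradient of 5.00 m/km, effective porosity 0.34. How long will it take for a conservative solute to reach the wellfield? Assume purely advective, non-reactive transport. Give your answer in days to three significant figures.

K = 0.00180 cm/s × 864 = 1.555 m/d
q = Ki = 1.555 × 0.0050 = 0.007776 m/d
v_s = q/n_e = 0.007776/0.34 = 0.02287 m/d
t = L / v = 140 / 0.02287 = 6121 d

6120 days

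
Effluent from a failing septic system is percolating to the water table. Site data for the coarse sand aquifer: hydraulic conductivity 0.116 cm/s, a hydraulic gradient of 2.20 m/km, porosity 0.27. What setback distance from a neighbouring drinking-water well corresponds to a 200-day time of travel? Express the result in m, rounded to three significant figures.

K = 0.116 cm/s × 864 = 100.2 m/d
Darcy flux q = K·i = 100.2 × 0.0022 = 0.2205 m/d
v = Ki/n = 100.2·0.0022/0.27 = 0.8166 m/d
L = v × T = 0.8166 × 200 = 163.3 m

163 m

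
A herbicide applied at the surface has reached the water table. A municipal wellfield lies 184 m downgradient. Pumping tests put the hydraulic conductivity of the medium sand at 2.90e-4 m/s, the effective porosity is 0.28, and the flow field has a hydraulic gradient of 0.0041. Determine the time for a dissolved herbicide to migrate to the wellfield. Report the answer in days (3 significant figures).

502 days

K = 2.90e-4 m/s × 86400 s/d = 25.06 m/d
Specific discharge q = 25.06 × 0.0041 = 0.1027 m/d
v_s = q/n_e = 0.1027/0.28 = 0.3669 m/d
t = L / v = 184 / 0.3669 = 501.5 d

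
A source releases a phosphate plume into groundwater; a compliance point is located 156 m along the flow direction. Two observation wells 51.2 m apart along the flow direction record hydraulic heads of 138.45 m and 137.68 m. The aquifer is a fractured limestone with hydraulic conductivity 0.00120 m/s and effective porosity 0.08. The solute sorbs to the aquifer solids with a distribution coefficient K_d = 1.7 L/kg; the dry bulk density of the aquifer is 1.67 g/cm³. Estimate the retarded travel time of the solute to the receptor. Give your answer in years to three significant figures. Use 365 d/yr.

Hydraulic gradient i = (138.45 − 137.68) / 51.2 = 0.77 / 51.2 = 0.01504
K = 0.00120 m/s × 86400 s/d = 103.7 m/d
Specific discharge q = 103.7 × 0.01504 = 1.559 m/d
Average linear velocity = 1.559 / 0.08 = 19.49 m/d
Retardation R = 1 + ρ_b·K_d/n = 1 + 1.67×1.7/0.08 = 36.49
Contaminant velocity v_c = v/R = 19.49/36.49 = 0.5342 m/d
t = L/v_c = 156/0.5342 = 292.0 d
   = 292.0/365 = 0.800 yr

0.800 years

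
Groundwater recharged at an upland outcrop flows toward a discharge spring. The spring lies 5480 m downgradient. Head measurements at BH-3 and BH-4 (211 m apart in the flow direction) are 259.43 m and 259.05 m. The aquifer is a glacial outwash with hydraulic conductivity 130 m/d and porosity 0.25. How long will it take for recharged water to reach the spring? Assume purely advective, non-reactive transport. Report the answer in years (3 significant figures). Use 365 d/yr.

16.0 years

Hydraulic gradient i = (259.43 − 259.05) / 211 = 0.38 / 211 = 0.001801
Darcy flux q = K·i = 130 × 0.001801 = 0.2341 m/d
Average linear velocity = 0.2341 / 0.25 = 0.9365 m/d
t = L / v = 5480 / 0.9365 = 5852 d
   = 5852 / 365 = 16.0 yr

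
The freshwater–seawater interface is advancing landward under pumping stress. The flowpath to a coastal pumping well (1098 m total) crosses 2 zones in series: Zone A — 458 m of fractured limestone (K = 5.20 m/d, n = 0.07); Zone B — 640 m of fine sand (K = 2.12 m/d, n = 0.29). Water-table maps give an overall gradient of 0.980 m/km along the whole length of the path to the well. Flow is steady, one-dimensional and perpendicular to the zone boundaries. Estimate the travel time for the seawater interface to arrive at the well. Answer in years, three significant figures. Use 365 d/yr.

216 years

Continuity: the same q passes through each zone, so ΔH = q·Σ(L_j/K_j) — the zones act as resistances in series.
Σ(L/K) = 458/5.20 + 640/2.12 = 88.08 + 301.9 = 390.0 d
K_eq = L_total / Σ(L/K) = 1098 / 390.0 = 2.816 m/d
q = K_eq · i = 2.816 × 9.8e-4 = 0.002759 m/d (same in every zone)
Zone A: v = q/n = 0.002759/0.07 = 0.03942 m/d → t_A = 458/0.03942 = 11620 d
Zone B: v = q/n = 0.002759/0.29 = 0.009515 m/d → t_B = 640/0.009515 = 67260 d
Total t = 11620 + 67260 = 78880 d
   = 78880 / 365 = 216 yr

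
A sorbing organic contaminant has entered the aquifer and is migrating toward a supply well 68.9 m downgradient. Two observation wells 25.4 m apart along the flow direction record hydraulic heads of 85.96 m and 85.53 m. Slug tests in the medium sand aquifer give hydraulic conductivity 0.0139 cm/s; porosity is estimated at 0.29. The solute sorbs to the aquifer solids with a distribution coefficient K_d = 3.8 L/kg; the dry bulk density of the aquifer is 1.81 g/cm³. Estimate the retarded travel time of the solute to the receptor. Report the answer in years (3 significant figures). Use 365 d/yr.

Hydraulic gradient i = (85.96 − 85.53) / 25.4 = 0.43 / 25.4 = 0.01693
K = 0.0139 cm/s × 864 = 12.01 m/d
Specific discharge q = 12.01 × 0.01693 = 0.2033 m/d
v = Ki/n = 12.01·0.01693/0.29 = 0.7011 m/d
Retardation R = 1 + ρ_b·K_d/n = 1 + 1.81×3.8/0.29 = 24.72
Contaminant velocity v_c = v/R = 0.7011/24.72 = 0.02836 m/d
t = L/v_c = 68.9/0.02836 = 2429 d
   = 2429/365 = 6.66 yr

6.66 years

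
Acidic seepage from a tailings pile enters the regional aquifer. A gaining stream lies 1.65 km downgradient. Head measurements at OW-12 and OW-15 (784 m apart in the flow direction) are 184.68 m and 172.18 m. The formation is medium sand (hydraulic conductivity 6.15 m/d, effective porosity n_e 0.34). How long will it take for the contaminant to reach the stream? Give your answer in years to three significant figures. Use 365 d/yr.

15.7 years

Hydraulic gradient i = (184.68 − 172.18) / 784 = 12.50 / 784 = 0.01594
Specific discharge q = 6.15 × 0.01594 = 0.09805 m/d
Average linear velocity = 0.09805 / 0.34 = 0.2884 m/d
L = 1.65 km = 1650 m
t = L / v = 1650 / 0.2884 = 5721 d
   = 5721 / 365 = 15.7 yr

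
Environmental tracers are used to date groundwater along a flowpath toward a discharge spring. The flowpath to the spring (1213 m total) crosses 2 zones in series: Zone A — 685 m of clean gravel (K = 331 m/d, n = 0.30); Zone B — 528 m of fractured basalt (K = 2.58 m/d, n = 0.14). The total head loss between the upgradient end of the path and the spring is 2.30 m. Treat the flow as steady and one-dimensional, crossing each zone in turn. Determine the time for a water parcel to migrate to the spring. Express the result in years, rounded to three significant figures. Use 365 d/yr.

Continuity: the same q passes through each zone, so ΔH = q·Σ(L_j/K_j) — the zones act as resistances in series.
Σ(L/K) = 685/331 + 528/2.58 = 2.069 + 204.7 = 206.7 d
q = ΔH / Σ(L/K) = 2.30 / 206.7 = 0.01113 m/d (same in every zone)
Zone A: v = q/n = 0.01113/0.30 = 0.03709 m/d → t_A = 685/0.03709 = 18470 d
Zone B: v = q/n = 0.01113/0.14 = 0.07947 m/d → t_B = 528/0.07947 = 6644 d
Total t = 18470 + 6644 = 25110 d
   = 25110 / 365 = 68.8 yr

68.8 years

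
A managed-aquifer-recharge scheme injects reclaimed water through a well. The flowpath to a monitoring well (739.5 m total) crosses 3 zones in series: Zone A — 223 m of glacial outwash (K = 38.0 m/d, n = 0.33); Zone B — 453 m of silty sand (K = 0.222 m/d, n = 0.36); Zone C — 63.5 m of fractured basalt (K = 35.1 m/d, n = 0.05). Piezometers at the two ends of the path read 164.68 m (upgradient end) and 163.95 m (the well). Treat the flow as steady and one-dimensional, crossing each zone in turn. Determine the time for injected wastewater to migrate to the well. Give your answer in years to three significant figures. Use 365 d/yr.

1840 years

Total head drop ΔH = 164.68 − 163.95 = 0.73 m
Steady 1-D flow in series ⇒ the Darcy flux q is identical in every zone and the zone head losses add (resistances L/K in series).
Σ(L/K) = 223/38.0 + 453/0.222 + 63.5/35.1 = 5.868 + 2041 + 1.809 = 2048 d
q = ΔH / Σ(L/K) = 0.73 / 2048 = 3.564e-4 m/d (same in every zone)
Zone A: v = q/n = 3.564e-4/0.33 = 0.001080 m/d → t_A = 223/0.001080 = 206500 d
Zone B: v = q/n = 3.564e-4/0.36 = 9.900e-4 m/d → t_B = 453/9.900e-4 = 457600 d
Zone C: v = q/n = 3.564e-4/0.05 = 0.007128 m/d → t_C = 63.5/0.007128 = 8908 d
Total t = 206500 + 457600 + 8908 = 673000 d
   = 673000 / 365 = 1840 yr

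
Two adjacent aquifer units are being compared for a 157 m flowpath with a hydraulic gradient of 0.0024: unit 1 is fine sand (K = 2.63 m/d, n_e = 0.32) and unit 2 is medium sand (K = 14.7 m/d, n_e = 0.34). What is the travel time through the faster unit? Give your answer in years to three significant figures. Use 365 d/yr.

4.15 years

Unit 1 (fine sand): v = 2.63×0.0024/0.32 = 0.01972 m/d, t = 157/0.01972 = 7959 d
Unit 2 (medium sand): v = 14.7×0.0024/0.34 = 0.1038 m/d, t = 157/0.1038 = 1513 d
Faster: 1513 d / 365 = 4.15 yr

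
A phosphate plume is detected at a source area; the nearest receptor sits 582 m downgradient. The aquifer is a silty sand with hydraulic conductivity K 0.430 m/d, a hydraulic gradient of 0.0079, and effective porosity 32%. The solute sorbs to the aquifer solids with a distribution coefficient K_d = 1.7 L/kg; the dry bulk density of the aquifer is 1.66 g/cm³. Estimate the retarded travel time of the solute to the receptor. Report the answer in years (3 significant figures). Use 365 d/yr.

1470 years

q = Ki = 0.430 × 0.0079 = 0.003397 m/d
v = Ki/n = 0.430·0.0079/0.32 = 0.01062 m/d
Retardation R = 1 + ρ_b·K_d/n = 1 + 1.66×1.7/0.32 = 9.819
Contaminant velocity v_c = v/R = 0.01062/9.819 = 0.001081 m/d
t = L/v_c = 582/0.001081 = 538300 d
   = 538300/365 = 1470 yr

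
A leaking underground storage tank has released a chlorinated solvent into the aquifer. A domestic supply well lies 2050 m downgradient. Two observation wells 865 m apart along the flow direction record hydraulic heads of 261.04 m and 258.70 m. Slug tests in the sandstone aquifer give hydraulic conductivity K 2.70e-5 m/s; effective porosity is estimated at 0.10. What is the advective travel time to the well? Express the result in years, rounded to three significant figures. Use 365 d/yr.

89.0 years

Hydraulic gradient i = (261.04 − 258.70) / 865 = 2.34 / 865 = 0.002705
K = 2.70e-5 m/s × 86400 s/d = 2.333 m/d
Darcy flux q = K·i = 2.333 × 0.002705 = 0.006311 m/d
Seepage velocity v = q / n = 0.006311 / 0.10 = 0.06311 m/d
t = L / v = 2050 / 0.06311 = 32480 d
   = 32480 / 365 = 89.0 yr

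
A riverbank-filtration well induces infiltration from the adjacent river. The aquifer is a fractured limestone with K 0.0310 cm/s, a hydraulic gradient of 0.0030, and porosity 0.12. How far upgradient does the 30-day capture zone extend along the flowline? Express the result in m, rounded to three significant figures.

K = 0.0310 cm/s × 864 = 26.78 m/d
Darcy flux q = K·i = 26.78 × 0.0030 = 0.08035 m/d
Average linear velocity = 0.08035 / 0.12 = 0.6696 m/d
L = v × T = 0.6696 × 30 = 20.09 m

20.1 m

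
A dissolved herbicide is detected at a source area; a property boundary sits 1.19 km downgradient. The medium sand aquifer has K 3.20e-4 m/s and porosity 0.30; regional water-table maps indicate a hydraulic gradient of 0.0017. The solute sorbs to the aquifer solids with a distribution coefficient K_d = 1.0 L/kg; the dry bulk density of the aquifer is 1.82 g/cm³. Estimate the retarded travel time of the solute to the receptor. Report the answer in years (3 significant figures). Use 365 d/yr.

K = 3.20e-4 m/s × 86400 s/d = 27.65 m/d
Darcy flux q = K·i = 27.65 × 0.0017 = 0.04700 m/d
v = Ki/n = 27.65·0.0017/0.30 = 0.1567 m/d
Retardation R = 1 + ρ_b·K_d/n = 1 + 1.82×1.0/0.30 = 7.067
Contaminant velocity v_c = v/R = 0.1567/7.067 = 0.02217 m/d
L = 1.19 km = 1190 m
t = L/v_c = 1190/0.02217 = 53670 d
   = 53670/365 = 147 yr

147 years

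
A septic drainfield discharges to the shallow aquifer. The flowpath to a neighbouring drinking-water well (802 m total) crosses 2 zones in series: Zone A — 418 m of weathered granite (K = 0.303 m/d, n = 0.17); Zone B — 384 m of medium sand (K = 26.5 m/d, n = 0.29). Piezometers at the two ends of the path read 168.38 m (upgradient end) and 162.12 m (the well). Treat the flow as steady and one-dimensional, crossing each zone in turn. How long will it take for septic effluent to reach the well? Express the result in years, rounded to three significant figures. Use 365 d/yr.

Total head drop ΔH = 168.38 − 162.12 = 6.26 m
Continuity: the same q passes through each zone, so ΔH = q·Σ(L_j/K_j) — the zones act as resistances in series.
Σ(L/K) = 418/0.303 + 384/26.5 = 1380 + 14.49 = 1394 d
q = ΔH / Σ(L/K) = 6.26 / 1394 = 0.004491 m/d (same in every zone)
Zone A: v = q/n = 0.004491/0.17 = 0.02642 m/d → t_A = 418/0.02642 = 15820 d
Zone B: v = q/n = 0.004491/0.29 = 0.01548 m/d → t_B = 384/0.01548 = 24800 d
Total t = 15820 + 24800 = 40620 d
   = 40620 / 365 = 111 yr

111 years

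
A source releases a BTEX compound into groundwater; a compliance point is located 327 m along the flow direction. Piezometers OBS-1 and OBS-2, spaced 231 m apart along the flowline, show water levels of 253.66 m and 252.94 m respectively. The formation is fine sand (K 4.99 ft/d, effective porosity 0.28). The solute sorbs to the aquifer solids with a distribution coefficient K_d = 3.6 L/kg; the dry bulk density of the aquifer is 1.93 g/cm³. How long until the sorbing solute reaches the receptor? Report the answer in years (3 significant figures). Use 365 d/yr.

1370 years

Hydraulic gradient i = (253.66 − 252.94) / 231 = 0.72 / 231 = 0.003117
K = 4.99 ft/d × 0.3048 = 1.521 m/d
Darcy flux q = K·i = 1.521 × 0.003117 = 0.004741 m/d
v_s = q/n_e = 0.004741/0.28 = 0.01693 m/d
Retardation R = 1 + ρ_b·K_d/n = 1 + 1.93×3.6/0.28 = 25.81
Contaminant velocity v_c = v/R = 0.01693/25.81 = 6.559e-4 m/d
t = L/v_c = 327/6.559e-4 = 498600 d
   = 498600/365 = 1370 yr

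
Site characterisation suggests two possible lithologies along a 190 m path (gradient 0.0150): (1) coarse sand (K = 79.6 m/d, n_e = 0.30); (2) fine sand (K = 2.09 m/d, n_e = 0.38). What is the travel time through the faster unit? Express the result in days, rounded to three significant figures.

47.7 days

Unit 1 (coarse sand): v = 79.6×0.015/0.30 = 3.980 m/d, t = 190/3.980 = 47.74 d
Unit 2 (fine sand): v = 2.09×0.015/0.38 = 0.08250 m/d, t = 190/0.08250 = 2303 d
Faster unit: t = 47.7 d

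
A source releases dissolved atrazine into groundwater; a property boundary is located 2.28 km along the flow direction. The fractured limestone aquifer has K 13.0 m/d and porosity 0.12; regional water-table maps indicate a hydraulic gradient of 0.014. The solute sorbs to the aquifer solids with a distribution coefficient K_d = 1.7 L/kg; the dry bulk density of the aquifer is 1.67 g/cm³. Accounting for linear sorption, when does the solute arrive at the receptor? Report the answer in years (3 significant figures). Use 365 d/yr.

102 years

Darcy flux q = K·i = 13.0 × 0.014 = 0.1820 m/d
v = Ki/n = 13.0·0.014/0.12 = 1.517 m/d
Retardation R = 1 + ρ_b·K_d/n = 1 + 1.67×1.7/0.12 = 24.66
Contaminant velocity v_c = v/R = 1.517/24.66 = 0.06151 m/d
L = 2.28 km = 2280 m
t = L/v_c = 2280/0.06151 = 37070 d
   = 37070/365 = 102 yr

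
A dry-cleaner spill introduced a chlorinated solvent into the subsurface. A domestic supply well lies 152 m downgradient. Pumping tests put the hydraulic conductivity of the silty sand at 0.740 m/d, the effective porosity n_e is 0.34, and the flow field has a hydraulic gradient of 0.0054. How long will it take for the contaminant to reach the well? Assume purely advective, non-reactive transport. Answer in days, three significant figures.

Darcy flux q = K·i = 0.740 × 0.0054 = 0.003996 m/d
Seepage velocity v = q / n = 0.003996 / 0.34 = 0.01175 m/d
t = L / v = 152 / 0.01175 = 12930 d

12900 days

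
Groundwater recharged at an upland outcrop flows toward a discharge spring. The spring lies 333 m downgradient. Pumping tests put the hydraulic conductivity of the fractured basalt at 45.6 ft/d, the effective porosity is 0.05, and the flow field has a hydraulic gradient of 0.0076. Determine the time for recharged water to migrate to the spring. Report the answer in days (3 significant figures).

K = 45.6 ft/d × 0.3048 = 13.90 m/d
Darcy flux q = K·i = 13.90 × 0.0076 = 0.1056 m/d
v_s = q/n_e = 0.1056/0.05 = 2.113 m/d
t = L / v = 333 / 2.113 = 157.6 d

158 days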